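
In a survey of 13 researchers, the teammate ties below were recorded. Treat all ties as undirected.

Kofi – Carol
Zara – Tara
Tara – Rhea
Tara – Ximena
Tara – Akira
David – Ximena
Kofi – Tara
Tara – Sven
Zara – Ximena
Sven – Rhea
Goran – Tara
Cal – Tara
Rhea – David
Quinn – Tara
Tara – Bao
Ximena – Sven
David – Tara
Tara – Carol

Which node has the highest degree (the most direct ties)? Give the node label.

Tara

Degrees — Akira:1, Bao:1, Cal:1, Carol:2, David:3, Goran:1, Kofi:2, Quinn:1, Rhea:3, Sven:3, Tara:12, Ximena:4, Zara:2.
The maximum is 12, attained only by Tara.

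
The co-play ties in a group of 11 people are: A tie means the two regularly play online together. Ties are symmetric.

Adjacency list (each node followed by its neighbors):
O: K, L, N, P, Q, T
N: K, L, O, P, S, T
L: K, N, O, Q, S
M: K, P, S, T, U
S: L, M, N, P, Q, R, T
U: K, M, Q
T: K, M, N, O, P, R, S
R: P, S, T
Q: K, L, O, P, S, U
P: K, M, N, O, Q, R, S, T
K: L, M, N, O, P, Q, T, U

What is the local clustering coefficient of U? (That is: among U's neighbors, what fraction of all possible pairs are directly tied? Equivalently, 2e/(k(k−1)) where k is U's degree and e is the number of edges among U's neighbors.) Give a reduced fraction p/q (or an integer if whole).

U's neighbors: K, M, and Q (k = 3).
Possible neighbor pairs: C(3,2) = 3. Edges among them: K–M, K–Q → e = 2.
Clustering(U) = 2/3.

2/3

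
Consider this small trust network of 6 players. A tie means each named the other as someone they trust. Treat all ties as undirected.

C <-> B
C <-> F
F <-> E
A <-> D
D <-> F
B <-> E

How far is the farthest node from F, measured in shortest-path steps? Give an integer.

Distances from F: A:2, B:2, C:1, D:1, E:1.
The largest is 2 (to A and B), so the eccentricity of F is 2.

2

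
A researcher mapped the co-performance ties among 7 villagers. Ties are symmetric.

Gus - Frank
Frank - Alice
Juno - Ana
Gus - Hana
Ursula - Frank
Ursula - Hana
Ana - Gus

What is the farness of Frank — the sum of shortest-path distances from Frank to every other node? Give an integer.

Distances from Frank: Alice:1, Ana:2, Gus:1, Hana:2, Juno:3, Ursula:1.
Sum = 1 + 2 + 1 + 2 + 3 + 1 = 10.

10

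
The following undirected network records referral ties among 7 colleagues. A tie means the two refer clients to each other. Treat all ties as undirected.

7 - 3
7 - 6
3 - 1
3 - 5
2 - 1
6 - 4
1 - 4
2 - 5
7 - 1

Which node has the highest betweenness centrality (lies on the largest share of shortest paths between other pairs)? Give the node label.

Unnormalized betweenness of each node: 1:6, 2:1, 3:3, 4:1, 5:1/2, 6:1/2, 7:3.
1 has the largest value, 6, making it the main broker — the node through which the most shortest paths run.

1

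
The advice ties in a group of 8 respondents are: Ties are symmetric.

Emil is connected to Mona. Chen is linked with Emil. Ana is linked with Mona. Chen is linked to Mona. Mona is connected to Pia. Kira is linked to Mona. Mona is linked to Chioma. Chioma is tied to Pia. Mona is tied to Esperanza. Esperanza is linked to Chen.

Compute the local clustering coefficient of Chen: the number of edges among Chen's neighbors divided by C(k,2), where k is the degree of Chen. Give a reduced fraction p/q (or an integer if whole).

Chen's neighbors: Emil, Esperanza, and Mona (k = 3).
Possible neighbor pairs: C(3,2) = 3. Edges among them: Emil–Mona, Esperanza–Mona → e = 2.
Clustering(Chen) = 2/3.

2/3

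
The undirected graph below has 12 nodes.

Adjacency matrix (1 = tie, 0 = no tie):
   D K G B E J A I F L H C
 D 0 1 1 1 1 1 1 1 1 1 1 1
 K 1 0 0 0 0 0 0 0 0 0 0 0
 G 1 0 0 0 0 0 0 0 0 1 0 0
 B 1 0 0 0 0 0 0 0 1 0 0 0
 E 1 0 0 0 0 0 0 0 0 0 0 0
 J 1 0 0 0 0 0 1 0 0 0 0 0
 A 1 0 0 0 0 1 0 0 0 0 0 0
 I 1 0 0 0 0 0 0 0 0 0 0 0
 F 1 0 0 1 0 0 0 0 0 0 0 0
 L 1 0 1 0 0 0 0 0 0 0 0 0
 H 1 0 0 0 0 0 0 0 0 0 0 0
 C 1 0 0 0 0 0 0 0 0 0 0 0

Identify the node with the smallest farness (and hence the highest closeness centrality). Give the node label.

D

Farness (sum of distances to all others) for each node — A:20, B:20, C:21, D:11, E:21, F:20, G:20, H:21, I:21, J:20, K:21, L:20.
The smallest farness is 11, for D, so D has the highest closeness.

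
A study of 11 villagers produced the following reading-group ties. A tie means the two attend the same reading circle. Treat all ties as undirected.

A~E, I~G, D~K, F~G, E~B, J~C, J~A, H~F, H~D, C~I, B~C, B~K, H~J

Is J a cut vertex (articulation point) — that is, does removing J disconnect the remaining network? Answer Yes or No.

Even without J, every remaining node can still reach every other (the residual graph is connected), so J is not a cut vertex.

No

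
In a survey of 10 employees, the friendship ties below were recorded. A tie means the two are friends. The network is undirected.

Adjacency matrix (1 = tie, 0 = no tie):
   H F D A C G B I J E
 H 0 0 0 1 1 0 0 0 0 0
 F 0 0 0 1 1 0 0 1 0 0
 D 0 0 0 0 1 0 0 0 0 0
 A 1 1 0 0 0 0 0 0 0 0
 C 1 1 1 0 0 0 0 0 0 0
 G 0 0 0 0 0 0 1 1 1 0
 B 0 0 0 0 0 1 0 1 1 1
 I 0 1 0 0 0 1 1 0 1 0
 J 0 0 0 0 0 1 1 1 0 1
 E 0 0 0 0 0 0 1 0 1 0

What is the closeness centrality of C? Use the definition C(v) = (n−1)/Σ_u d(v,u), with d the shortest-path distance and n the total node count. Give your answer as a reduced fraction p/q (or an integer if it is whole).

Distances from C: A:2, B:3, D:1, E:4, F:1, G:3, H:1, I:2, J:3. Sum = 20.
n = 10, so closeness = 9/20.

9/20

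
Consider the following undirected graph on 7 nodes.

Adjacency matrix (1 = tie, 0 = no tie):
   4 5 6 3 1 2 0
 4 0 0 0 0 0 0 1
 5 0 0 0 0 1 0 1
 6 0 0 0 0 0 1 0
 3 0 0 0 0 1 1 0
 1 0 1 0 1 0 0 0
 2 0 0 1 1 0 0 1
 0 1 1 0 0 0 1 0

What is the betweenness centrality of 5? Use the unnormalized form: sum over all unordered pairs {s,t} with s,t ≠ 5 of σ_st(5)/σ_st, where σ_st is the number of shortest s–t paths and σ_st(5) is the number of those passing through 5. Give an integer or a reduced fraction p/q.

2

Pairs whose geodesics pass through 5 — 4–1: 1; 1–0: 1.
All other pairs contribute 0.
Summing the contributions gives betweenness(5) = 2.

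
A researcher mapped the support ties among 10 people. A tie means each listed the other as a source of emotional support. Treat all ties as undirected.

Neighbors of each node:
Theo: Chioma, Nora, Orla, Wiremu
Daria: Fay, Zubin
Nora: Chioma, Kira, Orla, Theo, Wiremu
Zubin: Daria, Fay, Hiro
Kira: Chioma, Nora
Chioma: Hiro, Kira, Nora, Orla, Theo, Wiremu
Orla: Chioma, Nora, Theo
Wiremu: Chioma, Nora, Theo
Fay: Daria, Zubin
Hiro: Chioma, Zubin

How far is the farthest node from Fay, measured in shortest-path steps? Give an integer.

Distances from Fay: Chioma:3, Daria:1, Hiro:2, Kira:4, Nora:4, Orla:4, Theo:4, Wiremu:4, Zubin:1.
The largest is 4 (to Kira, Orla, Nora, Wiremu, and Theo), so the eccentricity of Fay is 4.

4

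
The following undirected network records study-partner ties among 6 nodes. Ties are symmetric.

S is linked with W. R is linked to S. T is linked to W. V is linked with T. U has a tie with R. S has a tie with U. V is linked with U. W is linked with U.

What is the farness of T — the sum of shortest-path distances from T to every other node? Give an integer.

9

Distances from T: R:3, S:2, U:2, V:1, W:1.
Sum = 3 + 2 + 2 + 1 + 1 = 9.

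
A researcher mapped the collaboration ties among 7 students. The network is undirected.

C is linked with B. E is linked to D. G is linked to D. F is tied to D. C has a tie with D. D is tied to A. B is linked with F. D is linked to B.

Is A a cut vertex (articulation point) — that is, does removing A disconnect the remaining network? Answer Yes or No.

No

Even without A, every remaining node can still reach every other (the residual graph is connected), so A is not a cut vertex.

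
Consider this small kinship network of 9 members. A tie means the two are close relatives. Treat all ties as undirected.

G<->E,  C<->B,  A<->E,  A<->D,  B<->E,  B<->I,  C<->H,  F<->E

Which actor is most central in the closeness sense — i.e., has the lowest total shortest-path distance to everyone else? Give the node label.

E

Farness (sum of distances to all others) for each node — A:18, B:14, C:19, D:25, E:13, F:20, G:20, H:26, I:21.
The smallest farness is 13, for E, so E has the highest closeness.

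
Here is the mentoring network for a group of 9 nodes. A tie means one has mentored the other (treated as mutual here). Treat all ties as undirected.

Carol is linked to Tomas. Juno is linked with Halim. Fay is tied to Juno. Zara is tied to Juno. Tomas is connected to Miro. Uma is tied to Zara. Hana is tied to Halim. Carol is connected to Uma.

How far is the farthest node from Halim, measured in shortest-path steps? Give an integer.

Distances from Halim: Carol:4, Fay:2, Hana:1, Juno:1, Miro:6, Tomas:5, Uma:3, Zara:2.
The largest is 6 (to Miro), so the eccentricity of Halim is 6.

6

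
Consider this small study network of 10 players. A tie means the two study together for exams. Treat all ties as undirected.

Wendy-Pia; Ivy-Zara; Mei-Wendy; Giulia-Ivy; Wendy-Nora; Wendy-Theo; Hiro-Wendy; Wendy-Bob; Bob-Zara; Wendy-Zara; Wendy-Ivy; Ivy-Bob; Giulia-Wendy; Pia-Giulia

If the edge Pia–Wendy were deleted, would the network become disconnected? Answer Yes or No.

No

Even without that edge, Pia still reaches Wendy via Pia – Giulia – Wendy, so the network stays connected. Not a bridge.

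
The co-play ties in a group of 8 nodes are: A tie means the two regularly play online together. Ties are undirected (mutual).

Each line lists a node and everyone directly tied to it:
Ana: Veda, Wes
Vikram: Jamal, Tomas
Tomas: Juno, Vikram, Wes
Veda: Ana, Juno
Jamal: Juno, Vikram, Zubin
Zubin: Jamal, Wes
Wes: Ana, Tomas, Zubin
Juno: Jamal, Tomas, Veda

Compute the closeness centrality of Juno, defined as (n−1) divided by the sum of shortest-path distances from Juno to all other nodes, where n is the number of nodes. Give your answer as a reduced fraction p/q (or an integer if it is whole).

Distances from Juno: Ana:2, Jamal:1, Tomas:1, Veda:1, Vikram:2, Wes:2, Zubin:2. Sum = 11.
n = 8, so closeness = 7/11.

7/11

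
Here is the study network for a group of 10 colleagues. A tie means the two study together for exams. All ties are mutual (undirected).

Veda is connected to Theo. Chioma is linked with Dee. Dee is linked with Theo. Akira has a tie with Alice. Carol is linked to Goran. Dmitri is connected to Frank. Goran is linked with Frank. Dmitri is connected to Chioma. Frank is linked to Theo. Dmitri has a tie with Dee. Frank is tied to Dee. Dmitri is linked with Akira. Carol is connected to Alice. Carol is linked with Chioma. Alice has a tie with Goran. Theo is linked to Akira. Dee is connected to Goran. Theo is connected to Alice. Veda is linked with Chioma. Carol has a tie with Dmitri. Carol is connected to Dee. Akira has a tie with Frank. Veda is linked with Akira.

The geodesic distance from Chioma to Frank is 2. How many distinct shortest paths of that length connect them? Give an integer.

2

The shortest distance is 2. The length-2 paths are: Chioma–Dmitri–Frank; Chioma–Dee–Frank.
That gives 2 distinct shortest paths.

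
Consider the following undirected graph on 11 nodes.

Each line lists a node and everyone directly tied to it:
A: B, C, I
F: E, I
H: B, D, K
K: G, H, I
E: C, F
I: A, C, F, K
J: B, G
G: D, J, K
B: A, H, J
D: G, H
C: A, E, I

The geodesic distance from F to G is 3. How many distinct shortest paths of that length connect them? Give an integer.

The shortest distance is 3, and the only length-3 path is F–I–K–G. So there is exactly 1 shortest path.

1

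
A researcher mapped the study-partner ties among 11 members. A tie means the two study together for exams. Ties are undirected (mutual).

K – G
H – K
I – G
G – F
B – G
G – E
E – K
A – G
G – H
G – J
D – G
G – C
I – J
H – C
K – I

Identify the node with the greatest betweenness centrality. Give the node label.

Unnormalized betweenness of each node: A:0, B:0, C:0, D:0, E:0, F:0, G:75/2, H:1/2, I:1/2, J:0, K:3/2.
G has the largest value, 75/2, making it the main broker — the node through which the most shortest paths run.

G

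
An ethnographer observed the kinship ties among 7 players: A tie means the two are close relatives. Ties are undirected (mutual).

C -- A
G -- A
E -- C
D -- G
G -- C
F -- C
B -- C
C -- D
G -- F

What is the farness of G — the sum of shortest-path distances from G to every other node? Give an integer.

8

Distances from G: A:1, B:2, C:1, D:1, E:2, F:1.
Sum = 1 + 2 + 1 + 1 + 2 + 1 = 8.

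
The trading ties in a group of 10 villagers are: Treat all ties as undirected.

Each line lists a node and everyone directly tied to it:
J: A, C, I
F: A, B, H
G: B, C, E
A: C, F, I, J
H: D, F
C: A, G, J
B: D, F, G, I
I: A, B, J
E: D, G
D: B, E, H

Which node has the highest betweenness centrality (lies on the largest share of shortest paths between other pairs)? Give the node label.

Unnormalized betweenness of each node: A:16/3, B:29/3, C:4, D:25/6, E:4/3, F:17/3, G:19/3, H:7/6, I:17/6, J:1/2.
B has the largest value, 29/3, making it the main broker — the node through which the most shortest paths run.

B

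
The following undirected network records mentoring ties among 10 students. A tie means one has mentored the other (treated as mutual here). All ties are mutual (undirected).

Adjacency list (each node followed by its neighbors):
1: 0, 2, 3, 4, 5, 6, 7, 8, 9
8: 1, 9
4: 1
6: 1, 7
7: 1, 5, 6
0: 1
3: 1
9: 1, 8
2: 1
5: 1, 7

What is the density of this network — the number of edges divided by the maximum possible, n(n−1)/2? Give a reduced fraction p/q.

4/15

There are 12 edges and 10 nodes, so the maximum possible is C(10,2) = 45.
Density = 12/45 = 4/15.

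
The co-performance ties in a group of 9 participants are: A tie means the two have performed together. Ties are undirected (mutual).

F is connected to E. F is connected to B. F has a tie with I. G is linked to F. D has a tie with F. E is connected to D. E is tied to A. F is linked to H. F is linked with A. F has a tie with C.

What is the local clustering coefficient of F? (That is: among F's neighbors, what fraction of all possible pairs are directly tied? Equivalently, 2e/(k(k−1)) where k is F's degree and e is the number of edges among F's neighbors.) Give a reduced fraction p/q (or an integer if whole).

1/14

F's neighbors: A, B, C, D, E, G, H, and I (k = 8).
Possible neighbor pairs: C(8,2) = 28. Edges among them: A–E, D–E → e = 2.
Clustering(F) = 2/28 = 1/14.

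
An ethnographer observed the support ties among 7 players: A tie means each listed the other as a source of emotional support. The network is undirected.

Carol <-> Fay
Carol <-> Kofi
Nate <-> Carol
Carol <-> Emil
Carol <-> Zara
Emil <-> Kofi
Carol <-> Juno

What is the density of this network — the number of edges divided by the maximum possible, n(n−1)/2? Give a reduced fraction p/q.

1/3

There are 7 edges and 7 nodes, so the maximum possible is C(7,2) = 21.
Density = 7/21 = 1/3.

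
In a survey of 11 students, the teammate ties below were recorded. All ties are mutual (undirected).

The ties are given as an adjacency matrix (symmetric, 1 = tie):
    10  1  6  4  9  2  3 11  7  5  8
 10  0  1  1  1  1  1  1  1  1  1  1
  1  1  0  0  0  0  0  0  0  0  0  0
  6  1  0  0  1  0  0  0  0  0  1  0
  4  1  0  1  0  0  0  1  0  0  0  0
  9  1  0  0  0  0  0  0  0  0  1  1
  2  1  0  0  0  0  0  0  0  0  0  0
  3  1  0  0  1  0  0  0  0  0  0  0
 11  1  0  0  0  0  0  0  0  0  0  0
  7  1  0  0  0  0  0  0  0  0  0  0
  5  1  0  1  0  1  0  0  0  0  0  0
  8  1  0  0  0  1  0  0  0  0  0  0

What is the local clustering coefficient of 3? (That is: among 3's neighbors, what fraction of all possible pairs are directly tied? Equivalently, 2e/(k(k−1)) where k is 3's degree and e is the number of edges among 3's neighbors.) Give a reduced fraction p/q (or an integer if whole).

1

3's neighbors: 4 and 10 (k = 2).
Possible neighbor pairs: C(2,2) = 1. Edges among them: 4–10 → e = 1.
Clustering(3) = 1/1.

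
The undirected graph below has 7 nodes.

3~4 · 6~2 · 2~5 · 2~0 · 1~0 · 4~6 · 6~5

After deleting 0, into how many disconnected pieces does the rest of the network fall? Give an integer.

2

Without 0, the remaining ties split the others into: {2, 3, 4, 5, 6}; {1}.
That's 2 separate components.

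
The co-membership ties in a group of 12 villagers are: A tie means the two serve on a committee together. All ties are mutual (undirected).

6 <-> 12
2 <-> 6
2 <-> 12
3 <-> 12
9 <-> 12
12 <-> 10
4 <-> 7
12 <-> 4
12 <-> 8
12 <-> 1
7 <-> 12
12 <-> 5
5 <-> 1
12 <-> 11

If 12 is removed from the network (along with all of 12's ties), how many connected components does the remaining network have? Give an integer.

8

Without 12, the remaining ties split the others into: {3}; {1, 5}; {8}; {10}; {4, 7}; {2, 6}; {9}; {11}.
That's 8 separate components.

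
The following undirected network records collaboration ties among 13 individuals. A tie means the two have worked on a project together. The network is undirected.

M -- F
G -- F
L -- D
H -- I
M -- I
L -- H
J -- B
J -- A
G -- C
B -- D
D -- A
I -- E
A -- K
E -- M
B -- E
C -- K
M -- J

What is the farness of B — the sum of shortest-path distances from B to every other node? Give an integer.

Distances from B: A:2, C:4, D:1, E:1, F:3, G:4, H:3, I:2, J:1, K:3, L:2, M:2.
Sum = 2 + 4 + 1 + 1 + 3 + 4 + 3 + 2 + 1 + 3 + 2 + 2 = 28.

28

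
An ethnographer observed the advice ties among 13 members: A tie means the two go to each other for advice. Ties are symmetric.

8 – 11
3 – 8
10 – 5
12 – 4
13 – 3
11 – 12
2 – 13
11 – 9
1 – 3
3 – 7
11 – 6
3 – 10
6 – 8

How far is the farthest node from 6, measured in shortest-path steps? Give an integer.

Distances from 6: 1:3, 2:4, 3:2, 4:3, 5:4, 7:3, 8:1, 9:2, 10:3, 11:1, 12:2, 13:3.
The largest is 4 (to 2 and 5), so the eccentricity of 6 is 4.

4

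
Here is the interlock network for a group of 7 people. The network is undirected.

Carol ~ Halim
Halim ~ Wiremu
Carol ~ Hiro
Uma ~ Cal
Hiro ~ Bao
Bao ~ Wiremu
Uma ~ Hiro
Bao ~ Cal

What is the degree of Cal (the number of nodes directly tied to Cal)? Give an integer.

2

Cal is directly tied to Bao and Uma. That is 2 neighbors, so the degree of Cal is 2.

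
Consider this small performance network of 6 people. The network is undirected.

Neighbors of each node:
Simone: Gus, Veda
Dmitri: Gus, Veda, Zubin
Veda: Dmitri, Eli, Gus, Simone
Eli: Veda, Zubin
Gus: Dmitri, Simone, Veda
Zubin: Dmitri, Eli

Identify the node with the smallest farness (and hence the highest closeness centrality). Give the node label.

Veda

Farness (sum of distances to all others) for each node — Dmitri:7, Eli:8, Gus:7, Simone:9, Veda:6, Zubin:9.
The smallest farness is 6, for Veda, so Veda has the highest closeness.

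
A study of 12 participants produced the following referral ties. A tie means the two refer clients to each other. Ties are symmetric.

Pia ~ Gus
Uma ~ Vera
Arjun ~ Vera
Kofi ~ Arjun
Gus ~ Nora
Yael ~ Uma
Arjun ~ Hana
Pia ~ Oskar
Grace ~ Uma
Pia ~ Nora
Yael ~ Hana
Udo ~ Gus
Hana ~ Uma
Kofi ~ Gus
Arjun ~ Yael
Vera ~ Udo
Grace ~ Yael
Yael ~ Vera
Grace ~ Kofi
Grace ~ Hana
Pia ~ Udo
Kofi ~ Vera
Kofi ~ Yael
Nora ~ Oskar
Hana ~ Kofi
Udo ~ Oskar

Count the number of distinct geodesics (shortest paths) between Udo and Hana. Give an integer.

5

The shortest distance is 3. The length-3 paths are: Udo–Vera–Uma–Hana; Udo–Vera–Arjun–Hana; Udo–Vera–Kofi–Hana; Udo–Gus–Kofi–Hana; Udo–Vera–Yael–Hana.
That gives 5 distinct shortest paths.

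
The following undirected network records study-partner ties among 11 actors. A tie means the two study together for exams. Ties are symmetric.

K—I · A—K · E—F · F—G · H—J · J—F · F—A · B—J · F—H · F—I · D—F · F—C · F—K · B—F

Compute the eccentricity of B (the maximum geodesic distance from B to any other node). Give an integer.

2

Distances from B: A:2, C:2, D:2, E:2, F:1, G:2, H:2, I:2, J:1, K:2.
The largest is 2 (to G, I, D, A, K, H, E, and C), so the eccentricity of B is 2.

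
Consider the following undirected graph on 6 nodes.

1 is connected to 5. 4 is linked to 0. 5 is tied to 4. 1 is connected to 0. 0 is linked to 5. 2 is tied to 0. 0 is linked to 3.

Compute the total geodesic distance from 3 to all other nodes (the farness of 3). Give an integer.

Distances from 3: 0:1, 1:2, 2:2, 4:2, 5:2.
Sum = 1 + 2 + 2 + 2 + 2 = 9.

9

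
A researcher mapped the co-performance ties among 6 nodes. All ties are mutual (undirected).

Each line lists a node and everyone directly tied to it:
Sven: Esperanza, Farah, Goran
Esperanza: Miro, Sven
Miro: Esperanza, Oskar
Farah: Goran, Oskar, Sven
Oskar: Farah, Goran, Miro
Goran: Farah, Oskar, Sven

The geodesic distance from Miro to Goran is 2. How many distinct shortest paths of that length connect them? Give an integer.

The shortest distance is 2, and the only length-2 path is Miro–Oskar–Goran. So there is exactly 1 shortest path.

1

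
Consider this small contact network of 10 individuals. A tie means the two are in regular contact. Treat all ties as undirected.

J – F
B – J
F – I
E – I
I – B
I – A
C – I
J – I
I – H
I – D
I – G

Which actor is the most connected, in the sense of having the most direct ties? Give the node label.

Degrees — A:1, B:2, C:1, D:1, E:1, F:2, G:1, H:1, I:9, J:3.
The maximum is 9, attained only by I.

I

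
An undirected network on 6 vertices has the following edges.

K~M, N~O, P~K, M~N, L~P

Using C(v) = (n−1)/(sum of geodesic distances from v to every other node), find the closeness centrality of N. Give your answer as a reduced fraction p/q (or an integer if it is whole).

Distances from N: K:2, L:4, M:1, O:1, P:3. Sum = 11.
n = 6, so closeness = 5/11.

5/11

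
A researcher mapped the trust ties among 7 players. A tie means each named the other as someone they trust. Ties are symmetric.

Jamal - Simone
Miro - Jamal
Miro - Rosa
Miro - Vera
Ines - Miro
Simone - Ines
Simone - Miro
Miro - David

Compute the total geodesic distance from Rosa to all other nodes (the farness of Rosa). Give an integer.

Distances from Rosa: David:2, Ines:2, Jamal:2, Miro:1, Simone:2, Vera:2.
Sum = 2 + 2 + 2 + 1 + 2 + 2 = 11.

11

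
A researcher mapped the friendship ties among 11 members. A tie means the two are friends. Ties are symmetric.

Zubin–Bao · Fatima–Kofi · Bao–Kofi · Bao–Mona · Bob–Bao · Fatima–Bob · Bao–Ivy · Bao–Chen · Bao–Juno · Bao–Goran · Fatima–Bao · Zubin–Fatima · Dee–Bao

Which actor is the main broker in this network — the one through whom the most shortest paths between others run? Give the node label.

Unnormalized betweenness of each node: Bao:81/2, Bob:0, Chen:0, Dee:0, Fatima:3/2, Goran:0, Ivy:0, Juno:0, Kofi:0, Mona:0, Zubin:0.
Bao has the largest value, 81/2, making it the main broker — the node through which the most shortest paths run.

Bao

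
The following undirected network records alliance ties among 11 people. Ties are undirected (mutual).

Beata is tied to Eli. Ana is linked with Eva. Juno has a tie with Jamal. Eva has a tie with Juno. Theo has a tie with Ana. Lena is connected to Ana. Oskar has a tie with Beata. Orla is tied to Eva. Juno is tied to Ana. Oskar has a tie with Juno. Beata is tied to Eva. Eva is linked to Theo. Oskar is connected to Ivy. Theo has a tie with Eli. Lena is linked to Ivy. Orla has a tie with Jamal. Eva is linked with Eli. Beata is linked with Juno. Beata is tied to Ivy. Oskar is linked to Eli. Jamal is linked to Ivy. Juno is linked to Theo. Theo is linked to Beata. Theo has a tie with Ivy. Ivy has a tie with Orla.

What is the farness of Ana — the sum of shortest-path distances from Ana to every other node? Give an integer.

Distances from Ana: Beata:2, Eli:2, Eva:1, Ivy:2, Jamal:2, Juno:1, Lena:1, Orla:2, Oskar:2, Theo:1.
Sum = 2 + 2 + 1 + 2 + 2 + 1 + 1 + 2 + 2 + 1 = 16.

16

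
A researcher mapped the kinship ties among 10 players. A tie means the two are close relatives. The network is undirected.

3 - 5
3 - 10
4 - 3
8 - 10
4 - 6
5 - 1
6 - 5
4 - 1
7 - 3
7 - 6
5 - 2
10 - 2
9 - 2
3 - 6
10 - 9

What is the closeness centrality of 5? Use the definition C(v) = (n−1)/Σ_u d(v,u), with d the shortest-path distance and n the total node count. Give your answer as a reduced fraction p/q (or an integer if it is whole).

Distances from 5: 1:1, 2:1, 3:1, 4:2, 6:1, 7:2, 8:3, 9:2, 10:2. Sum = 15.
n = 10, so closeness = 9/15 = 3/5.

3/5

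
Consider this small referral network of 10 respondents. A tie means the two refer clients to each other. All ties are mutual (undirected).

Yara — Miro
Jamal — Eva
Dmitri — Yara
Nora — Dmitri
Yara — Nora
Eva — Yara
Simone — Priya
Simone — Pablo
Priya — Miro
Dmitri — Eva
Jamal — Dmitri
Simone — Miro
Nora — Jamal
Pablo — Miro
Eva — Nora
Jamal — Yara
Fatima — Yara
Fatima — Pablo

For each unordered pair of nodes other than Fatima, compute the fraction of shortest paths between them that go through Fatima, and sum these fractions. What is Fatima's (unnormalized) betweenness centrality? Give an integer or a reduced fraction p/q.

Pairs whose geodesics pass through Fatima — Nora–Pablo: 1/2; Dmitri–Pablo: 1/2; Yara–Pablo: 1/2; Jamal–Pablo: 1/2; Eva–Pablo: 1/2.
All other pairs contribute 0.
Summing the contributions gives betweenness(Fatima) = 5/2.

5/2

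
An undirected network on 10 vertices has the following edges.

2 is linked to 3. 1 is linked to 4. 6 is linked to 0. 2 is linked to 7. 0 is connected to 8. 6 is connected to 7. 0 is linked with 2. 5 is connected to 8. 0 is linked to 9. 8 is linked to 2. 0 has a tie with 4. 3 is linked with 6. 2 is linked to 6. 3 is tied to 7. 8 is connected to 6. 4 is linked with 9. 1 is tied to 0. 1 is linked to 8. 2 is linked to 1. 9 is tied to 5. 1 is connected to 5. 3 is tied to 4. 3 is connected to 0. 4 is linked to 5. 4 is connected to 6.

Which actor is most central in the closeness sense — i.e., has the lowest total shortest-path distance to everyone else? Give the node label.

0

Farness (sum of distances to all others) for each node — 0:11, 1:13, 2:12, 3:13, 4:12, 5:15, 6:12, 7:17, 8:13, 9:16.
The smallest farness is 11, for 0, so 0 has the highest closeness.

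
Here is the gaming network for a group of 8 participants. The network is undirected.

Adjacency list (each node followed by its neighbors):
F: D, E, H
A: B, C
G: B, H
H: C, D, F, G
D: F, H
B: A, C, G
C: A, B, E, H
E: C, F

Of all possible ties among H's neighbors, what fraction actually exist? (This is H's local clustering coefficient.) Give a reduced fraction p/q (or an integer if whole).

H's neighbors: C, D, F, and G (k = 4).
Possible neighbor pairs: C(4,2) = 6. Edges among them: D–F → e = 1.
Clustering(H) = 1/6.

1/6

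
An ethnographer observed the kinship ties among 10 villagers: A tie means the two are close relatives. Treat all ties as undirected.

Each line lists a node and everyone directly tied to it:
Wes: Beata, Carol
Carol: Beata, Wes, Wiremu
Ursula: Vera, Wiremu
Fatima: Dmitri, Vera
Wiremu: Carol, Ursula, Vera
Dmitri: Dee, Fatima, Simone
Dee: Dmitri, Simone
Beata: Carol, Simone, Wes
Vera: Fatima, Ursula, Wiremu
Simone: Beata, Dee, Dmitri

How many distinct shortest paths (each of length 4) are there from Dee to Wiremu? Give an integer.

2

The shortest distance is 4. The length-4 paths are: Dee–Dmitri–Fatima–Vera–Wiremu; Dee–Simone–Beata–Carol–Wiremu.
That gives 2 distinct shortest paths.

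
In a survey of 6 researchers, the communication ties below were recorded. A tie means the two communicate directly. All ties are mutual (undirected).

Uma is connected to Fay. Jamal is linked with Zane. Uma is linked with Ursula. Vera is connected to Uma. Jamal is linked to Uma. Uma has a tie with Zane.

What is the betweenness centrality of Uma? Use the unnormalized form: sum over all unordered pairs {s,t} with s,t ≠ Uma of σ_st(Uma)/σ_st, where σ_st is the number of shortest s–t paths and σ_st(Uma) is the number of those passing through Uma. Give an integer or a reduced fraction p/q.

Pairs whose geodesics pass through Uma — Jamal–Vera: 1; Jamal–Fay: 1; Jamal–Ursula: 1; Zane–Vera: 1; Zane–Fay: 1; Zane–Ursula: 1; Vera–Fay: 1; Vera–Ursula: 1; Fay–Ursula: 1.
All other pairs contribute 0.
Summing the contributions gives betweenness(Uma) = 9.

9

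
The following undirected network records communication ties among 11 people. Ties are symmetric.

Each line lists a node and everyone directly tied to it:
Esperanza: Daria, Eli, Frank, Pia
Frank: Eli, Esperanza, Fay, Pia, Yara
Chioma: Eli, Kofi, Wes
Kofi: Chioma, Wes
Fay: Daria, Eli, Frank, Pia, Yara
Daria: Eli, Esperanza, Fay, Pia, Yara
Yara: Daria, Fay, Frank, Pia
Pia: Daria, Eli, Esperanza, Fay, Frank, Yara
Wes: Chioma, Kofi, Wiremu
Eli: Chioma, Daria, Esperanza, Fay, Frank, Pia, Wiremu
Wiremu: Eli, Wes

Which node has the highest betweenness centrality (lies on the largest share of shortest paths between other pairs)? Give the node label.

Unnormalized betweenness of each node: Chioma:21/2, Daria:11/6, Eli:499/20, Esperanza:1/5, Fay:29/20, Frank:11/6, Kofi:0, Pia:61/30, Wes:3/2, Wiremu:7/2, Yara:1/5.
Eli has the largest value, 499/20, making it the main broker — the node through which the most shortest paths run.

Eli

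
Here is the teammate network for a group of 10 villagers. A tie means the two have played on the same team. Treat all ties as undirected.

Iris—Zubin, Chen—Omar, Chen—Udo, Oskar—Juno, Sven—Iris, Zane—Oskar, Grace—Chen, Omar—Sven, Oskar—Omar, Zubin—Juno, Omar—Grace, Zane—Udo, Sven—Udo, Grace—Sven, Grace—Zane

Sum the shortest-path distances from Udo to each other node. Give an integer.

17

Distances from Udo: Chen:1, Grace:2, Iris:2, Juno:3, Omar:2, Oskar:2, Sven:1, Zane:1, Zubin:3.
Sum = 1 + 2 + 2 + 3 + 2 + 2 + 1 + 1 + 3 = 17.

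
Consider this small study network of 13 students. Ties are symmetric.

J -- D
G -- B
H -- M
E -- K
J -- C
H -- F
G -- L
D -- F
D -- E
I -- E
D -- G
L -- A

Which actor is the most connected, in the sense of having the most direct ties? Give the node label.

Degrees — A:1, B:1, C:1, D:4, E:3, F:2, G:3, H:2, I:1, J:2, K:1, L:2, M:1.
The maximum is 4, attained only by D.

D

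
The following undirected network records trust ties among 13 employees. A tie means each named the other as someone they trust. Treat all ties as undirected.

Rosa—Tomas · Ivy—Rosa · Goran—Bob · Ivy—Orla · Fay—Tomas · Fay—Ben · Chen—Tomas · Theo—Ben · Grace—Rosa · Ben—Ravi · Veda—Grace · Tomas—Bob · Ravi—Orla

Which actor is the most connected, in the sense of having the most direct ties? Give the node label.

Tomas

Degrees — Ben:3, Bob:2, Chen:1, Fay:2, Goran:1, Grace:2, Ivy:2, Orla:2, Ravi:2, Rosa:3, Theo:1, Tomas:4, Veda:1.
The maximum is 4, attained only by Tomas.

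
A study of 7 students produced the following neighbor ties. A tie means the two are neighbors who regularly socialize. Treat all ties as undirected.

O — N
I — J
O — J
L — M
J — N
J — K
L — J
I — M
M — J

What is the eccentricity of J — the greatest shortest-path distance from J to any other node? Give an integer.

Distances from J: I:1, K:1, L:1, M:1, N:1, O:1.
The largest is 1 (to I, K, L, O, N, and M), so the eccentricity of J is 1.

1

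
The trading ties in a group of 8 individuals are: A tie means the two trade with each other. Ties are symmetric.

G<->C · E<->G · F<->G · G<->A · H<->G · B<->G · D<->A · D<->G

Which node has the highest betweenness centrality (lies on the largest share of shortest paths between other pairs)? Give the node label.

Unnormalized betweenness of each node: A:0, B:0, C:0, D:0, E:0, F:0, G:20, H:0.
G has the largest value, 20, making it the main broker — the node through which the most shortest paths run.

G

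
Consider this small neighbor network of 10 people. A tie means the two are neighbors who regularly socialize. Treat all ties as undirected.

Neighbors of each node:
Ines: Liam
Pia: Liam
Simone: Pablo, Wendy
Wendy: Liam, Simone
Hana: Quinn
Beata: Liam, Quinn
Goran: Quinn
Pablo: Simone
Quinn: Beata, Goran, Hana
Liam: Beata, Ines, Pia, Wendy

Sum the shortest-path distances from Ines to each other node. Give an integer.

Distances from Ines: Beata:2, Goran:4, Hana:4, Liam:1, Pablo:4, Pia:2, Quinn:3, Simone:3, Wendy:2.
Sum = 2 + 4 + 4 + 1 + 4 + 2 + 3 + 3 + 2 = 25.

25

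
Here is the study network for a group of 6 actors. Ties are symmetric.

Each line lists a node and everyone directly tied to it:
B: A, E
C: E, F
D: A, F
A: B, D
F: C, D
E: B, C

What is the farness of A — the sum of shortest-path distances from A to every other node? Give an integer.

9

Distances from A: B:1, C:3, D:1, E:2, F:2.
Sum = 1 + 3 + 1 + 2 + 2 = 9.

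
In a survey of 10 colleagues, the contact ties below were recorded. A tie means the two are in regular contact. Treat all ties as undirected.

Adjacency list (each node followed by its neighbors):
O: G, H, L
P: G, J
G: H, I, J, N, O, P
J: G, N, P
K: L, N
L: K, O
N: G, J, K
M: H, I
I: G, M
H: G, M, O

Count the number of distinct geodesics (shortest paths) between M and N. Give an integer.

2

The shortest distance is 3. The length-3 paths are: M–I–G–N; M–H–G–N.
That gives 2 distinct shortest paths.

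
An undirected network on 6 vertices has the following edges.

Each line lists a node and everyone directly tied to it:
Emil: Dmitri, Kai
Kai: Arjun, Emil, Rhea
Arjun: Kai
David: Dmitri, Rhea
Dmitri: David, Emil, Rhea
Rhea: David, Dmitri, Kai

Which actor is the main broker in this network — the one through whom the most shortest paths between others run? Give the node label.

Unnormalized betweenness of each node: Arjun:0, David:0, Dmitri:3/2, Emil:1, Kai:9/2, Rhea:3.
Kai has the largest value, 9/2, making it the main broker — the node through which the most shortest paths run.

Kai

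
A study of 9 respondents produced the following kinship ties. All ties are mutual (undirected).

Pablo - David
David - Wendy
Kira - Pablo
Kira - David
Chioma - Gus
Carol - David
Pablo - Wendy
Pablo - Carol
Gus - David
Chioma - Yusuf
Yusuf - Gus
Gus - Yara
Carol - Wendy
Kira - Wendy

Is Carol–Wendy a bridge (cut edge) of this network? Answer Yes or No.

No

Even without that edge, Carol still reaches Wendy via Carol – Pablo – Wendy, so the network stays connected. Not a bridge.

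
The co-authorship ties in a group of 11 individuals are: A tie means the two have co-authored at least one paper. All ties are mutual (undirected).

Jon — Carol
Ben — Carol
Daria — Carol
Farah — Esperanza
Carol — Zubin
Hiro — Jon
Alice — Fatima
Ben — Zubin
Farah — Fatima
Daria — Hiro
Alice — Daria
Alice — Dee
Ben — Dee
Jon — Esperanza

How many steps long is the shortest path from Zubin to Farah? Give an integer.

One shortest route is Zubin – Carol – Jon – Esperanza – Farah, which uses 4 edges, and at distance 3 from Zubin we only reach {Alice, Esperanza, Hiro}, which does not include Farah. So d(Zubin,Farah) = 4.

4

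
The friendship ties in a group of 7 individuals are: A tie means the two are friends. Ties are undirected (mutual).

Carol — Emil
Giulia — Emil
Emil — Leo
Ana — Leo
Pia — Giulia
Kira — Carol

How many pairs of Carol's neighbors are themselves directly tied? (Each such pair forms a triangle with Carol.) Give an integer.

0

Carol's neighbors are Emil and Kira, but none of them are tied to each other, so no triangle contains Carol.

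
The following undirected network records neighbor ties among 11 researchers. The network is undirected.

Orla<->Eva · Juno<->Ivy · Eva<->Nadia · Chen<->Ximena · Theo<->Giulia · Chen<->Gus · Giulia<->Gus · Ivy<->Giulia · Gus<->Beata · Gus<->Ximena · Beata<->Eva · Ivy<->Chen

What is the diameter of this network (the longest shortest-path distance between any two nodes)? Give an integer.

Eccentricity of each node (its greatest distance to any other): Beata:4, Chen:4, Eva:5, Giulia:4, Gus:3, Ivy:5, Juno:6, Nadia:6, Orla:6, Theo:5, Ximena:4.
The maximum eccentricity is 6, realized for instance by the pair Juno–Orla via Juno – Ivy – Chen – Gus – Beata – Eva – Orla. So the diameter is 6.

6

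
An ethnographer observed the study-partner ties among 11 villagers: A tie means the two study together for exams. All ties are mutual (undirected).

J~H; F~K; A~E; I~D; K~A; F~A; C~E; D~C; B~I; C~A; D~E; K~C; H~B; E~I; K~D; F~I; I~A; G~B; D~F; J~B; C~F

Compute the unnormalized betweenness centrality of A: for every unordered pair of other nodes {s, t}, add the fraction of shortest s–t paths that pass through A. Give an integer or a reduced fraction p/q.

7/2

Pairs whose geodesics pass through A — F–E: 1/4; I–C: 1/4; I–K: 1/3; C–H: 1/4; C–B: 1/4; C–J: 1/4; C–G: 1/4; K–E: 1/3; K–H: 1/3; K–B: 1/3; K–J: 1/3; K–G: 1/3.
All other pairs contribute 0.
Summing the contributions gives betweenness(A) = 7/2.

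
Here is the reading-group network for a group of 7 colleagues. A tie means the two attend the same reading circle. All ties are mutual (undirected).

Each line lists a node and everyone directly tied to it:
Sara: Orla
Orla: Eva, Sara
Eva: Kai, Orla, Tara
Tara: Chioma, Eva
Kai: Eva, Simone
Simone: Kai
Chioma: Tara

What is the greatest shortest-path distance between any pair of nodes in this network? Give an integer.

Eccentricity of each node (its greatest distance to any other): Chioma:4, Eva:2, Kai:3, Orla:3, Sara:4, Simone:4, Tara:3.
The maximum eccentricity is 4, realized for instance by the pair Simone–Chioma via Simone – Kai – Eva – Tara – Chioma. So the diameter is 4.

4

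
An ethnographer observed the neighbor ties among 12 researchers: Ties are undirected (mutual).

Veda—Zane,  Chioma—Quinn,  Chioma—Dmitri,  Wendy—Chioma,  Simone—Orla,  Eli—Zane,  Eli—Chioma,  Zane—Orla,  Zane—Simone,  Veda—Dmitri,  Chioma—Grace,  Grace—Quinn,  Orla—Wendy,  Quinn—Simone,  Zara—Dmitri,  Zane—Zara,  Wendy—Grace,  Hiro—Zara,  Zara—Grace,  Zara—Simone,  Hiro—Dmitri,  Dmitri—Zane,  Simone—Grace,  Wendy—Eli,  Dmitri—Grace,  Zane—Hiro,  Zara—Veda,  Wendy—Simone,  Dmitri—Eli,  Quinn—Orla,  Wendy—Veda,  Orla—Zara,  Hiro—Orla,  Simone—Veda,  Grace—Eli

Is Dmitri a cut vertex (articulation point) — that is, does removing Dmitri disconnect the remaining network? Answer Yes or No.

Even without Dmitri, every remaining node can still reach every other (the residual graph is connected), so Dmitri is not a cut vertex.

No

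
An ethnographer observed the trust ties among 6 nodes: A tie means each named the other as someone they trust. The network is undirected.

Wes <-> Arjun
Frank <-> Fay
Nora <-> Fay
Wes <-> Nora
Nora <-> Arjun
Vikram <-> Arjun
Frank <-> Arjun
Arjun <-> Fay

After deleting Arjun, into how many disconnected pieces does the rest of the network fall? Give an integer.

Without Arjun, the remaining ties split the others into: {Fay, Frank, Nora, Wes}; {Vikram}.
That's 2 separate components.

2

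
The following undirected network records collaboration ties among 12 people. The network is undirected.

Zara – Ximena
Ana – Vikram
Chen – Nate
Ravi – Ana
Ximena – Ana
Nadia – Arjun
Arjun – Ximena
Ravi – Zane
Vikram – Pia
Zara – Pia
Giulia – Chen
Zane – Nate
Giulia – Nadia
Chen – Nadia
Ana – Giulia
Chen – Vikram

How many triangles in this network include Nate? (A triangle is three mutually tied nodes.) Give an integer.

Nate's neighbors are Chen and Zane, but none of them are tied to each other, so no triangle contains Nate.

0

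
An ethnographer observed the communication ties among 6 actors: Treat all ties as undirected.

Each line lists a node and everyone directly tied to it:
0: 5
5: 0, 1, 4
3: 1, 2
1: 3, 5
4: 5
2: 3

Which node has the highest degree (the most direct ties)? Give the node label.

Degrees — 0:1, 1:2, 2:1, 3:2, 4:1, 5:3.
The maximum is 3, attained only by 5.

5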